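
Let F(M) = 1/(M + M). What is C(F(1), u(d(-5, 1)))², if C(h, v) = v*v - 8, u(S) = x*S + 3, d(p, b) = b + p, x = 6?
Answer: 187489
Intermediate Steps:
u(S) = 3 + 6*S (u(S) = 6*S + 3 = 3 + 6*S)
F(M) = 1/(2*M)
C(h, v) = -8 + v² (C(h, v) = v² - 8 = -8 + v²)
C(F(1), u(d(-5, 1)))² = (-8 + (3 + 6*(1 - 5))²)² = (-8 + (3 + 6*(-4))²)² = (-8 + (3 - 24)²)² = (-8 + (-21)²)² = (-8 + 441)² = 433² = 187489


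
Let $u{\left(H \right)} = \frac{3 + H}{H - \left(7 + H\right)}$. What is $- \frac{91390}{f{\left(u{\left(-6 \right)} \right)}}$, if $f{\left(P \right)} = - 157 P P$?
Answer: $\frac{4478110}{1413} \approx 3169.2$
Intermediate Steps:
$u{\left(H \right)} = - \frac{3}{7} - \frac{H}{7}$ ($u{\left(H \right)} = \frac{3 + H}{-7} = \left(3 + H\right) \left(- \frac{1}{7}\right) = - \frac{3}{7} - \frac{H}{7}$)
$f{\left(P \right)} = - 157 P^{2}$
$- \frac{91390}{f{\left(u{\left(-6 \right)} \right)}} = - \frac{91390}{\left(-157\right) \left(- \frac{3}{7} - - \frac{6}{7}\right)^{2}} = - \frac{91390}{\left(-157\right) \left(- \frac{3}{7} + \frac{6}{7}\right)^{2}} = - \frac{91390}{\left(-157\right) \left(\frac{3}{7}\right)^{2}} = - \frac{91390}{\left(-157\right) \frac{9}{49}} = - \frac{91390}{- \frac{1413}{49}} = \left(-91390\right) \left(- \frac{49}{1413}\right) = \frac{4478110}{1413}$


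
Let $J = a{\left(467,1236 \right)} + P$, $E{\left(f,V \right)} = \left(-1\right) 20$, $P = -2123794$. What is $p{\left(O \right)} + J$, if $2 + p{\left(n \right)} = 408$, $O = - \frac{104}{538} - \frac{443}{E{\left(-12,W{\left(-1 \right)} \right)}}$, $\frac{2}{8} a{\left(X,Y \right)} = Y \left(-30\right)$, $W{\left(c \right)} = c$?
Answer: $-2271708$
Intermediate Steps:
$a{\left(X,Y \right)} = - 120 Y$ ($a{\left(X,Y \right)} = 4 Y \left(-30\right) = 4 \left(- 30 Y\right) = - 120 Y$)
$E{\left(f,V \right)} = -20$
$O = \frac{118127}{5380}$ ($O = - \frac{104}{538} - \frac{443}{-20} = \left(-104\right) \frac{1}{538} - - \frac{443}{20} = - \frac{52}{269} + \frac{443}{20} = \frac{118127}{5380} \approx 21.957$)
$J = -2272114$ ($J = \left(-120\right) 1236 - 2123794 = -148320 - 2123794 = -2272114$)
$p{\left(n \right)} = 406$ ($p{\left(n \right)} = -2 + 408 = 406$)
$p{\left(O \right)} + J = 406 - 2272114 = -2271708$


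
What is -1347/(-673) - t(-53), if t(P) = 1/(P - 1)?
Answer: 73411/36342 ≈ 2.0200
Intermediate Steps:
t(P) = 1/(-1 + P)
-1347/(-673) - t(-53) = -1347/(-673) - 1/(-1 - 53) = -1347*(-1/673) - 1/(-54) = 1347/673 - 1*(-1/54) = 1347/673 + 1/54 = 73411/36342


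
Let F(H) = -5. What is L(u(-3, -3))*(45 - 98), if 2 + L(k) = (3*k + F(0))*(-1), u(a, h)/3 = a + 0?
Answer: -1590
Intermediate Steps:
u(a, h) = 3*a (u(a, h) = 3*(a + 0) = 3*a)
L(k) = 3 - 3*k (L(k) = -2 + (3*k - 5)*(-1) = -2 + (-5 + 3*k)*(-1) = -2 + (5 - 3*k) = 3 - 3*k)
L(u(-3, -3))*(45 - 98) = (3 - 9*(-3))*(45 - 98) = (3 - 3*(-9))*(-53) = (3 + 27)*(-53) = 30*(-53) = -1590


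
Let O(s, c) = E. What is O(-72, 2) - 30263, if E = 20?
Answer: -30243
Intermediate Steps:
O(s, c) = 20
O(-72, 2) - 30263 = 20 - 30263 = -30243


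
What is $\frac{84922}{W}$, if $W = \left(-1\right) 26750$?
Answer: $- \frac{42461}{13375} \approx -3.1747$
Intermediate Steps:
$W = -26750$
$\frac{84922}{W} = \frac{84922}{-26750} = 84922 \left(- \frac{1}{26750}\right) = - \frac{42461}{13375}$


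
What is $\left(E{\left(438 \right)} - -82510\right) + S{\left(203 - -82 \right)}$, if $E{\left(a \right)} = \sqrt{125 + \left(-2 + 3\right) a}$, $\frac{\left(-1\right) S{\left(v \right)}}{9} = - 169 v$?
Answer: $515995 + \sqrt{563} \approx 5.1602 \cdot 10^{5}$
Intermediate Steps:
$S{\left(v \right)} = 1521 v$ ($S{\left(v \right)} = - 9 \left(- 169 v\right) = 1521 v$)
$E{\left(a \right)} = \sqrt{125 + a}$ ($E{\left(a \right)} = \sqrt{125 + 1 a} = \sqrt{125 + a}$)
$\left(E{\left(438 \right)} - -82510\right) + S{\left(203 - -82 \right)} = \left(\sqrt{125 + 438} - -82510\right) + 1521 \left(203 - -82\right) = \left(\sqrt{563} + 82510\right) + 1521 \left(203 + 82\right) = \left(82510 + \sqrt{563}\right) + 1521 \cdot 285 = \left(82510 + \sqrt{563}\right) + 433485 = 515995 + \sqrt{563}$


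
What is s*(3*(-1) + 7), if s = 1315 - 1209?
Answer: 424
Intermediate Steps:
s = 106
s*(3*(-1) + 7) = 106*(3*(-1) + 7) = 106*(-3 + 7) = 106*4 = 424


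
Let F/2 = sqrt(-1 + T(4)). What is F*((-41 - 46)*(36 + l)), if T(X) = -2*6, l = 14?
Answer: -8700*I*sqrt(13) ≈ -31368.0*I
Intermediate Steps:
T(X) = -12
F = 2*I*sqrt(13) (F = 2*sqrt(-1 - 12) = 2*sqrt(-13) = 2*(I*sqrt(13)) = 2*I*sqrt(13) ≈ 7.2111*I)
F*((-41 - 46)*(36 + l)) = (2*I*sqrt(13))*((-41 - 46)*(36 + 14)) = (2*I*sqrt(13))*(-87*50) = (2*I*sqrt(13))*(-4350) = -8700*I*sqrt(13)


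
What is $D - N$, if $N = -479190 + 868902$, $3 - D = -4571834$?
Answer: $4182125$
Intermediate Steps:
$D = 4571837$ ($D = 3 - -4571834 = 3 + 4571834 = 4571837$)
$N = 389712$
$D - N = 4571837 - 389712 = 4182125$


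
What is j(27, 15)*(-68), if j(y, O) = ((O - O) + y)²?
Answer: -49572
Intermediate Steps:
j(y, O) = y² (j(y, O) = (0 + y)² = y²)
j(27, 15)*(-68) = 27²*(-68) = 729*(-68) = -49572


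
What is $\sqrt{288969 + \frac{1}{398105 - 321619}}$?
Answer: $\frac{\sqrt{1690499915366410}}{76486} \approx 537.56$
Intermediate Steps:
$\sqrt{288969 + \frac{1}{398105 - 321619}} = \sqrt{288969 + \frac{1}{76486}} = \sqrt{\frac{22102082935}{76486}} = \frac{\sqrt{1690499915366410}}{76486}$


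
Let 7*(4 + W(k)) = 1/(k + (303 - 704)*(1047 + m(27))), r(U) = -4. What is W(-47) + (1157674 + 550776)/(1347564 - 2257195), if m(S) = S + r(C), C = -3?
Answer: -16061343003337/2732366880789 ≈ -5.8782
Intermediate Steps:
m(S) = -4 + S (m(S) = S - 4 = -4 + S)
W(k) = -4 + 1/(7*(-429070 + k)) (W(k) = -4 + 1/(7*(k + (303 - 704)*(1047 + (-4 + 27)))) = -4 + 1/(7*(k - 401*(1047 + 23))) = -4 + 1/(7*(k - 401*1070)) = -4 + 1/(7*(k - 429070)) = -4 + 1/(7*(-429070 + k)))
W(-47) + (1157674 + 550776)/(1347564 - 2257195) = (-12013961 + 28*(-47))/(7*(429070 - 1*(-47))) + (1157674 + 550776)/(1347564 - 2257195) = (-12013961 - 1316)/(7*(429070 + 47)) + 1708450/(-909631) = (⅐)*(-12015277)/429117 + 1708450*(-1/909631) = (⅐)*(1/429117)*(-12015277) - 1708450/909631 = -12015277/3003819 - 1708450/909631 = -16061343003337/2732366880789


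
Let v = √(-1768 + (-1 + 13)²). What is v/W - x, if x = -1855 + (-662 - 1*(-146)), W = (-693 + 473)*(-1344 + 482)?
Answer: 2371 + I*√406/94820 ≈ 2371.0 + 0.0002125*I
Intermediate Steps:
W = 189640 (W = -220*(-862) = 189640)
v = 2*I*√406 (v = √(-1768 + 12²) = √(-1768 + 144) = √(-1624) = 2*I*√406 ≈ 40.299*I)
x = -2371 (x = -1855 + (-662 + 146) = -1855 - 516 = -2371)
v/W - x = (2*I*√406)/189640 - 1*(-2371) = (2*I*√406)*(1/189640) + 2371 = I*√406/94820 + 2371 = 2371 + I*√406/94820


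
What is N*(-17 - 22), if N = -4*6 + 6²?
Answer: -468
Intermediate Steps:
N = 12 (N = -24 + 36 = 12)
N*(-17 - 22) = 12*(-17 - 22) = 12*(-39) = -468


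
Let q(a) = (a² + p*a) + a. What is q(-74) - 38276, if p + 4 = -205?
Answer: -17408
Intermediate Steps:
p = -209 (p = -4 - 205 = -209)
q(a) = a² - 208*a (q(a) = (a² - 209*a) + a = a² - 208*a)
q(-74) - 38276 = -74*(-208 - 74) - 38276 = -74*(-282) - 38276 = 20868 - 38276 = -17408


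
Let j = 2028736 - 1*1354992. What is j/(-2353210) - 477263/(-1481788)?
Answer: 62377144979/1743479169740 ≈ 0.035777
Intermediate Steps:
j = 673744 (j = 2028736 - 1354992 = 673744)
j/(-2353210) - 477263/(-1481788) = 673744/(-2353210) - 477263/(-1481788) = 673744*(-1/2353210) - 477263*(-1/1481788) = -336872/1176605 + 477263/1481788 = 62377144979/1743479169740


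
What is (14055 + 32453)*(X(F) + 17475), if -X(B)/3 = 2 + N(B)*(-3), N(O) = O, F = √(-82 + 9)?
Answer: 812448252 + 418572*I*√73 ≈ 8.1245e+8 + 3.5763e+6*I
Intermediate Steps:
F = I*√73 (F = √(-73) = I*√73 ≈ 8.544*I)
X(B) = -6 + 9*B (X(B) = -3*(2 + B*(-3)) = -3*(2 - 3*B) = -6 + 9*B)
(14055 + 32453)*(X(F) + 17475) = (14055 + 32453)*((-6 + 9*(I*√73)) + 17475) = 46508*((-6 + 9*I*√73) + 17475) = 46508*(17469 + 9*I*√73) = 812448252 + 418572*I*√73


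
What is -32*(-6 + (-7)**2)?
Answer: -1376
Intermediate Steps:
-32*(-6 + (-7)**2) = -32*(-6 + 49) = -32*43 = -1376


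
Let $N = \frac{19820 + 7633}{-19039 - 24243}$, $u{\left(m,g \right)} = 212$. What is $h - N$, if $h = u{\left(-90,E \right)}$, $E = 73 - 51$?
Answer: $\frac{9203237}{43282} \approx 212.63$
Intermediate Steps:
$E = 22$ ($E = 73 - 51 = 22$)
$h = 212$
$N = - \frac{27453}{43282}$ ($N = \frac{27453}{-43282} = 27453 \left(- \frac{1}{43282}\right) = - \frac{27453}{43282} \approx -0.63428$)
$h - N = 212 - - \frac{27453}{43282} = 212 + \frac{27453}{43282} = \frac{9203237}{43282}$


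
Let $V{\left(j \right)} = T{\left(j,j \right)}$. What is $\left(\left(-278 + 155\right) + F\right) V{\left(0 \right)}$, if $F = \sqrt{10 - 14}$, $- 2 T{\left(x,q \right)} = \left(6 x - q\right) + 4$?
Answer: $246 - 4 i \approx 246.0 - 4.0 i$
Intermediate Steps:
$T{\left(x,q \right)} = -2 + \frac{q}{2} - 3 x$ ($T{\left(x,q \right)} = - \frac{\left(6 x - q\right) + 4}{2} = - \frac{\left(- q + 6 x\right) + 4}{2} = - \frac{4 - q + 6 x}{2} = -2 + \frac{q}{2} - 3 x$)
$F = 2 i$ ($F = \sqrt{-4} = 2 i \approx 2.0 i$)
$V{\left(j \right)} = -2 - \frac{5 j}{2}$ ($V{\left(j \right)} = -2 + \frac{j}{2} - 3 j = -2 - \frac{5 j}{2}$)
$\left(\left(-278 + 155\right) + F\right) V{\left(0 \right)} = \left(\left(-278 + 155\right) + 2 i\right) \left(-2 - 0\right) = \left(-123 + 2 i\right) \left(-2 + 0\right) = \left(-123 + 2 i\right) \left(-2\right) = 246 - 4 i$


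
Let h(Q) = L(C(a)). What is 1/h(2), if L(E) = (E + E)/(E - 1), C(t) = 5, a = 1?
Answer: ⅖ ≈ 0.40000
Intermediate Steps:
L(E) = 2*E/(-1 + E) (L(E) = (2*E)/(-1 + E) = 2*E/(-1 + E))
h(Q) = 5/2 (h(Q) = 2*5/(-1 + 5) = 2*5/4 = 2*5*(¼) = 5/2)
1/h(2) = 1/(5/2) = ⅖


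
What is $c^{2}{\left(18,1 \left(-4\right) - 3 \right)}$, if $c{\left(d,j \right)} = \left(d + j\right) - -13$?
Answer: $576$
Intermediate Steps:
$c{\left(d,j \right)} = 13 + d + j$ ($c{\left(d,j \right)} = \left(d + j\right) + 13 = 13 + d + j$)
$c^{2}{\left(18,1 \left(-4\right) - 3 \right)} = \left(13 + 18 + \left(1 \left(-4\right) - 3\right)\right)^{2} = \left(13 + 18 - 7\right)^{2} = 24^{2} = 576$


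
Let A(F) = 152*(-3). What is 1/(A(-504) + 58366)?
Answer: 1/57910 ≈ 1.7268e-5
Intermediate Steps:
A(F) = -456
1/(A(-504) + 58366) = 1/(-456 + 58366) = 1/57910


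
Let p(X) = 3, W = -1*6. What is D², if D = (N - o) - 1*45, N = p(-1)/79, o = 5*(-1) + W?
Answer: 7198489/6241 ≈ 1153.4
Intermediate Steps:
W = -6
o = -11 (o = 5*(-1) - 6 = -5 - 6 = -11)
N = 3/79 ≈ 0.037975
D = -2683/79 (D = (3/79 - 1*(-11)) - 1*45 = (3/79 + 11) - 45 = 872/79 - 45 = -2683/79 ≈ -33.962)
D² = (-2683/79)² = 7198489/6241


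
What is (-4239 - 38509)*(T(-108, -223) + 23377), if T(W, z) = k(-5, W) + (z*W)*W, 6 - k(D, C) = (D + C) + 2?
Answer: 110186304344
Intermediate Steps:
k(D, C) = 4 - C - D (k(D, C) = 6 - ((D + C) + 2) = 6 - ((C + D) + 2) = 6 - (2 + C + D) = 6 + (-2 - C - D) = 4 - C - D)
T(W, z) = 9 - W + z*W² (T(W, z) = (4 - W - 1*(-5)) + (z*W)*W = (4 - W + 5) + (W*z)*W = (9 - W) + z*W² = 9 - W + z*W²)
(-4239 - 38509)*(T(-108, -223) + 23377) = (-4239 - 38509)*((9 - 1*(-108) - 223*(-108)²) + 23377) = -42748*((9 + 108 - 223*11664) + 23377) = -42748*((9 + 108 - 2601072) + 23377) = -42748*(-2600955 + 23377) = -42748*(-2577578) = 110186304344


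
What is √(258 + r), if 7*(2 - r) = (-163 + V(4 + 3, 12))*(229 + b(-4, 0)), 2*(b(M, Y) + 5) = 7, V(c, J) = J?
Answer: √20670/2 ≈ 71.885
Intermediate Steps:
b(M, Y) = -3/2 (b(M, Y) = -5 + (½)*7 = -5 + 7/2 = -3/2)
r = 9819/2 (r = 2 - (-163 + 12)*(229 - 3/2)/7 = 2 - (-151)*455/(7*2) = 2 - ⅐*(-68705/2) = 2 + 9815/2 = 9819/2 ≈ 4909.5)
√(258 + r) = √(258 + 9819/2) = √(10335/2) = √20670/2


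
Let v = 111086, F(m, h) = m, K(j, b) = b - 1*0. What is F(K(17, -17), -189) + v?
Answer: 111069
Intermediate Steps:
K(j, b) = b (K(j, b) = b + 0 = b)
F(K(17, -17), -189) + v = -17 + 111086 = 111069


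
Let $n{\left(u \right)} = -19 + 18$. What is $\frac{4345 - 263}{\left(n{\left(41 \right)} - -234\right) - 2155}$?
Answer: $- \frac{2041}{961} \approx -2.1238$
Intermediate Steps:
$n{\left(u \right)} = -1$
$\frac{4345 - 263}{\left(n{\left(41 \right)} - -234\right) - 2155} = \frac{4345 - 263}{\left(-1 - -234\right) - 2155} = \frac{4082}{\left(-1 + 234\right) - 2155} = \frac{4082}{233 - 2155} = \frac{4082}{-1922} = 4082 \left(- \frac{1}{1922}\right) = - \frac{2041}{961}$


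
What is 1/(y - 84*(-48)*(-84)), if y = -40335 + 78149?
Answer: -1/300874 ≈ -3.3237e-6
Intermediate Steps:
y = 37814
1/(y - 84*(-48)*(-84)) = 1/(37814 - 84*(-48)*(-84)) = 1/(37814 + 4032*(-84)) = 1/(37814 - 338688) = 1/(-300874) = -1/300874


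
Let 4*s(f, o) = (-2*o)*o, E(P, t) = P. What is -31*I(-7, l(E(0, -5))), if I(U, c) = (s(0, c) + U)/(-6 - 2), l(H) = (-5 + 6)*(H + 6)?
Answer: -775/8 ≈ -96.875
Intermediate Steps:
s(f, o) = -o²/2 (s(f, o) = ((-2*o)*o)/4 = (-2*o²)/4 = -o²/2)
l(H) = 6 + H (l(H) = 1*(6 + H) = 6 + H)
I(U, c) = -U/8 + c²/16 (I(U, c) = (-c²/2 + U)/(-6 - 2) = (U - c²/2)/(-8) = (U - c²/2)*(-⅛) = -U/8 + c²/16)
-31*I(-7, l(E(0, -5))) = -31*(-⅛*(-7) + (6 + 0)²/16) = -31*(7/8 + (1/16)*6²) = -31*(7/8 + (1/16)*36) = -31*(7/8 + 9/4) = -31*25/8 = -775/8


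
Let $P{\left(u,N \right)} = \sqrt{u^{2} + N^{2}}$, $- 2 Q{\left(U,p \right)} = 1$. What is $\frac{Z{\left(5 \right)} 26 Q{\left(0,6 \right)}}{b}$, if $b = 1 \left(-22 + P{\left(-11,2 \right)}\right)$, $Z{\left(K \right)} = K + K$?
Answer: $\frac{2860}{359} + \frac{650 \sqrt{5}}{359} \approx 12.015$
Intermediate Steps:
$Q{\left(U,p \right)} = - \frac{1}{2}$ ($Q{\left(U,p \right)} = \left(- \frac{1}{2}\right) 1 = - \frac{1}{2}$)
$P{\left(u,N \right)} = \sqrt{N^{2} + u^{2}}$
$Z{\left(K \right)} = 2 K$
$b = -22 + 5 \sqrt{5}$ ($b = 1 \left(-22 + \sqrt{2^{2} + \left(-11\right)^{2}}\right) = 1 \left(-22 + \sqrt{4 + 121}\right) = 1 \left(-22 + \sqrt{125}\right) = 1 \left(-22 + 5 \sqrt{5}\right) = -22 + 5 \sqrt{5} \approx -10.82$)
$\frac{Z{\left(5 \right)} 26 Q{\left(0,6 \right)}}{b} = \frac{2 \cdot 5 \cdot 26 \left(- \frac{1}{2}\right)}{-22 + 5 \sqrt{5}} = \frac{10 \cdot 26 \left(- \frac{1}{2}\right)}{-22 + 5 \sqrt{5}} = \frac{260 \left(- \frac{1}{2}\right)}{-22 + 5 \sqrt{5}} = - \frac{130}{-22 + 5 \sqrt{5}}$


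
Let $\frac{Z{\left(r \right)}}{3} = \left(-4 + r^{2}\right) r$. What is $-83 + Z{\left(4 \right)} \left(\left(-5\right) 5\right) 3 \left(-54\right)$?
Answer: $583117$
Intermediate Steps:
$Z{\left(r \right)} = 3 r \left(-4 + r^{2}\right)$ ($Z{\left(r \right)} = 3 \left(-4 + r^{2}\right) r = 3 r \left(-4 + r^{2}\right)$)
$-83 + Z{\left(4 \right)} \left(\left(-5\right) 5\right) 3 \left(-54\right) = -83 + 3 \cdot 4 \left(-4 + 4^{2}\right) \left(\left(-5\right) 5\right) 3 \left(-54\right) = -83 + 3 \cdot 4 \left(-4 + 16\right) \left(-25\right) 3 \left(-54\right) = -83 + 3 \cdot 4 \cdot 12 \left(-25\right) 3 \left(-54\right) = -83 + 144 \left(-25\right) 3 \left(-54\right) = -83 + \left(-3600\right) 3 \left(-54\right) = -83 - -583200 = -83 + 583200 = 583117$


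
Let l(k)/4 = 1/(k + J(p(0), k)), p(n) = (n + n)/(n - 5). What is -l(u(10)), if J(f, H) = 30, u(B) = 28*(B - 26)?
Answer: 2/209 ≈ 0.0095694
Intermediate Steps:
u(B) = -728 + 28*B (u(B) = 28*(-26 + B) = -728 + 28*B)
p(n) = 2*n/(-5 + n) (p(n) = (2*n)/(-5 + n) = 2*n/(-5 + n))
l(k) = 4/(30 + k) (l(k) = 4/(k + 30) = 4/(30 + k))
-l(u(10)) = -4/(30 + (-728 + 28*10)) = -4/(30 + (-728 + 280)) = -4/(30 - 448) = -4/(-418) = -4*(-1)/418 = -1*(-2/209) = 2/209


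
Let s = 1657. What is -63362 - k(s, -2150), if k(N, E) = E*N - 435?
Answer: 3499623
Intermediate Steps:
k(N, E) = -435 + E*N
-63362 - k(s, -2150) = -63362 - (-435 - 2150*1657) = -63362 - (-435 - 3562550) = -63362 - 1*(-3562985) = -63362 + 3562985 = 3499623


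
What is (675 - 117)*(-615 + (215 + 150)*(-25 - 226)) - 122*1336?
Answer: -51627332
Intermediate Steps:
(675 - 117)*(-615 + (215 + 150)*(-25 - 226)) - 122*1336 = 558*(-615 + 365*(-251)) - 162992 = 558*(-615 - 91615) - 162992 = 558*(-92230) - 162992 = -51464340 - 162992 = -51627332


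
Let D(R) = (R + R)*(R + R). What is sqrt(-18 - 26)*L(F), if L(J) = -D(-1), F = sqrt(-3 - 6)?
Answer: -8*I*sqrt(11) ≈ -26.533*I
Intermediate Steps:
D(R) = 4*R**2 (D(R) = (2*R)*(2*R) = 4*R**2)
F = 3*I (F = sqrt(-9) = 3*I ≈ 3.0*I)
L(J) = -4 (L(J) = -4*(-1)**2 = -4)
sqrt(-18 - 26)*L(F) = sqrt(-18 - 26)*(-4) = sqrt(-44)*(-4) = (2*I*sqrt(11))*(-4) = -8*I*sqrt(11)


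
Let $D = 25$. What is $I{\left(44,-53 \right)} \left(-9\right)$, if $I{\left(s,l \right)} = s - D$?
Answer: $-171$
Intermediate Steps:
$I{\left(s,l \right)} = -25 + s$ ($I{\left(s,l \right)} = s - 25 = -25 + s$)
$I{\left(44,-53 \right)} \left(-9\right) = \left(-25 + 44\right) \left(-9\right) = 19 \left(-9\right) = -171$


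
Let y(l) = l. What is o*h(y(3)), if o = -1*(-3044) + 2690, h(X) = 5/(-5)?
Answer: -5734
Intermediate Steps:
h(X) = -1 (h(X) = 5*(-⅕) = -1)
o = 5734 (o = 3044 + 2690 = 5734)
o*h(y(3)) = 5734*(-1) = -5734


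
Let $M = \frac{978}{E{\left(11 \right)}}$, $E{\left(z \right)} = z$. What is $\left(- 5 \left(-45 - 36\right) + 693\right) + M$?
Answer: $\frac{13056}{11} \approx 1186.9$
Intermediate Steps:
$M = \frac{978}{11} \approx 88.909$
$\left(- 5 \left(-45 - 36\right) + 693\right) + M = \left(- 5 \left(-45 - 36\right) + 693\right) + \frac{978}{11} = \left(\left(-5\right) \left(-81\right) + 693\right) + \frac{978}{11} = \left(405 + 693\right) + \frac{978}{11} = 1098 + \frac{978}{11} = \frac{13056}{11}$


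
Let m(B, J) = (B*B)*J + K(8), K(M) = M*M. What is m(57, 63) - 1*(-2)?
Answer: 204753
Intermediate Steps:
K(M) = M²
m(B, J) = 64 + J*B² (m(B, J) = (B*B)*J + 8² = B²*J + 64 = J*B² + 64 = 64 + J*B²)
m(57, 63) - 1*(-2) = (64 + 63*57²) - 1*(-2) = (64 + 63*3249) + 2 = (64 + 204687) + 2 = 204751 + 2 = 204753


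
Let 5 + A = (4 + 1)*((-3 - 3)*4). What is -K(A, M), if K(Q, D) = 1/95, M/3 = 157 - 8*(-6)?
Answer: -1/95 ≈ -0.010526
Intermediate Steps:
M = 615 (M = 3*(157 - 8*(-6)) = 3*(157 + 48) = 3*205 = 615)
A = -125 (A = -5 + (4 + 1)*((-3 - 3)*4) = -5 + 5*(-6*4) = -5 + 5*(-24) = -5 - 120 = -125)
K(Q, D) = 1/95
-K(A, M) = -1*1/95 = -1/95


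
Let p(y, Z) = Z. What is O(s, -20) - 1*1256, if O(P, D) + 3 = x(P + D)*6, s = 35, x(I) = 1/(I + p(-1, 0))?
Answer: -6293/5 ≈ -1258.6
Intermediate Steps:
x(I) = 1/I (x(I) = 1/(I + 0) = 1/I)
O(P, D) = -3 + 6/(D + P) (O(P, D) = -3 + 6/(P + D) = -3 + 6/(D + P))
O(s, -20) - 1*1256 = 3*(2 - 1*(-20) - 1*35)/(-20 + 35) - 1*1256 = 3*(2 + 20 - 35)/15 - 1256 = 3*(1/15)*(-13) - 1256 = -13/5 - 1256 = -6293/5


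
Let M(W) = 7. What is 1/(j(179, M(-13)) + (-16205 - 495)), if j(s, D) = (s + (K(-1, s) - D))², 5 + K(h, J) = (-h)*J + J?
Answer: 1/258925 ≈ 3.8621e-6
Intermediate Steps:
K(h, J) = -5 + J - J*h (K(h, J) = -5 + ((-h)*J + J) = -5 + (-J*h + J) = -5 + (J - J*h) = -5 + J - J*h)
j(s, D) = (-5 - D + 3*s)² (j(s, D) = (s + ((-5 + s - 1*s*(-1)) - D))² = (s + ((-5 + s + s) - D))² = (s + ((-5 + 2*s) - D))² = (s + (-5 - D + 2*s))² = (-5 - D + 3*s)²)
1/(j(179, M(-13)) + (-16205 - 495)) = 1/((5 + 7 - 3*179)² + (-16205 - 495)) = 1/((5 + 7 - 537)² - 16700) = 1/((-525)² - 16700) = 1/(275625 - 16700) = 1/258925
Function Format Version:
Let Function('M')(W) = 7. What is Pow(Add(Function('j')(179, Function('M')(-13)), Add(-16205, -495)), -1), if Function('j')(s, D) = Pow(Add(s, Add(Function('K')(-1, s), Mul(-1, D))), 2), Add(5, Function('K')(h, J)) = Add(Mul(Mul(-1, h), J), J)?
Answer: Rational(1, 258925) ≈ 3.8621e-6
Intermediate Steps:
Function('K')(h, J) = Add(-5, J, Mul(-1, J, h)) (Function('K')(h, J) = Add(-5, Add(Mul(Mul(-1, h), J), J)) = Add(-5, Add(Mul(-1, J, h), J)) = Add(-5, Add(J, Mul(-1, J, h))) = Add(-5, J, Mul(-1, J, h)))
Function('j')(s, D) = Pow(Add(-5, Mul(-1, D), Mul(3, s)), 2) (Function('j')(s, D) = Pow(Add(s, Add(Add(-5, s, Mul(-1, s, -1)), Mul(-1, D))), 2) = Pow(Add(s, Add(Add(-5, s, s), Mul(-1, D))), 2) = Pow(Add(s, Add(Add(-5, Mul(2, s)), Mul(-1, D))), 2) = Pow(Add(s, Add(-5, Mul(-1, D), Mul(2, s))), 2) = Pow(Add(-5, Mul(-1, D), Mul(3, s)), 2))
Pow(Add(Function('j')(179, Function('M')(-13)), Add(-16205, -495)), -1) = Pow(Add(Pow(Add(5, 7, Mul(-3, 179)), 2), Add(-16205, -495)), -1) = Pow(Add(Pow(Add(5, 7, -537), 2), -16700), -1) = Pow(Add(Pow(-525, 2), -16700), -1) = Pow(Add(275625, -16700), -1) = Pow(258925, -1) = Rational(1, 258925)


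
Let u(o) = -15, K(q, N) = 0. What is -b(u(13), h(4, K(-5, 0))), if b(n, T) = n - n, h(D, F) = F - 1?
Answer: 0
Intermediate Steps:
h(D, F) = -1 + F
b(n, T) = 0
-b(u(13), h(4, K(-5, 0))) = -1*0 = 0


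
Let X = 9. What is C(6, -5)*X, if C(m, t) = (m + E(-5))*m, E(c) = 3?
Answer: 486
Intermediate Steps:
C(m, t) = m*(3 + m) (C(m, t) = (m + 3)*m = (3 + m)*m = m*(3 + m))
C(6, -5)*X = (6*(3 + 6))*9 = (6*9)*9 = 54*9 = 486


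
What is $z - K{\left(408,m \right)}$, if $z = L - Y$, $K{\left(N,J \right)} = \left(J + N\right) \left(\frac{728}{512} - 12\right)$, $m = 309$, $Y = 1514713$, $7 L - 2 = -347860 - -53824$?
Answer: $- \frac{694011737}{448} \approx -1.5491 \cdot 10^{6}$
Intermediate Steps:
$L = - \frac{294034}{7}$ ($L = \frac{2}{7} + \frac{-347860 - -53824}{7} = \frac{2}{7} + \frac{-347860 + 53824}{7} = \frac{2}{7} + \frac{1}{7} \left(-294036\right) = \frac{2}{7} - \frac{294036}{7} = - \frac{294034}{7} \approx -42005.0$)
$K{\left(N,J \right)} = - \frac{677 J}{64} - \frac{677 N}{64}$ ($K{\left(N,J \right)} = \left(J + N\right) \left(728 \cdot \frac{1}{512} - 12\right) = \left(J + N\right) \left(\frac{91}{64} - 12\right) = \left(J + N\right) \left(- \frac{677}{64}\right) = - \frac{677 J}{64} - \frac{677 N}{64}$)
$z = - \frac{10897025}{7}$ ($z = - \frac{294034}{7} - 1514713 = - \frac{10897025}{7} \approx -1.5567 \cdot 10^{6}$)
$z - K{\left(408,m \right)} = - \frac{10897025}{7} - \left(\left(- \frac{677}{64}\right) 309 - \frac{34527}{8}\right) = - \frac{10897025}{7} - \left(- \frac{209193}{64} - \frac{34527}{8}\right) = - \frac{10897025}{7} - - \frac{485409}{64} = - \frac{10897025}{7} + \frac{485409}{64} = - \frac{694011737}{448}$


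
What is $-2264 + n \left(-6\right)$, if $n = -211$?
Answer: $-998$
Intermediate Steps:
$-2264 + n \left(-6\right) = -2264 - -1266 = -2264 + 1266 = -998$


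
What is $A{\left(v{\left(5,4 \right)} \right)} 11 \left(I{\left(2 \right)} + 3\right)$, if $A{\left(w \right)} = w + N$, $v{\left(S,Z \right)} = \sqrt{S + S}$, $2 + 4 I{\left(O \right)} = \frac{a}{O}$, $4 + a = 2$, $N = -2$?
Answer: $- \frac{99}{2} + \frac{99 \sqrt{10}}{4} \approx 28.766$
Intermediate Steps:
$a = -2$ ($a = -4 + 2 = -2$)
$I{\left(O \right)} = - \frac{1}{2} - \frac{1}{2 O}$ ($I{\left(O \right)} = - \frac{1}{2} + \frac{\left(-2\right) \frac{1}{O}}{4} = - \frac{1}{2} - \frac{1}{2 O}$)
$v{\left(S,Z \right)} = \sqrt{2} \sqrt{S}$ ($v{\left(S,Z \right)} = \sqrt{2 S} = \sqrt{2} \sqrt{S}$)
$A{\left(w \right)} = -2 + w$ ($A{\left(w \right)} = w - 2 = -2 + w$)
$A{\left(v{\left(5,4 \right)} \right)} 11 \left(I{\left(2 \right)} + 3\right) = \left(-2 + \sqrt{2} \sqrt{5}\right) 11 \left(\frac{-1 - 2}{2 \cdot 2} + 3\right) = \left(-2 + \sqrt{10}\right) 11 \left(\frac{1}{2} \cdot \frac{1}{2} \left(-1 - 2\right) + 3\right) = \left(-22 + 11 \sqrt{10}\right) \left(\frac{1}{2} \cdot \frac{1}{2} \left(-3\right) + 3\right) = \left(-22 + 11 \sqrt{10}\right) \left(- \frac{3}{4} + 3\right) = \left(-22 + 11 \sqrt{10}\right) \frac{9}{4} = - \frac{99}{2} + \frac{99 \sqrt{10}}{4}$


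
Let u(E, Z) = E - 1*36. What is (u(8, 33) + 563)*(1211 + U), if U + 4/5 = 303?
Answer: 809562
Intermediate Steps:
U = 1511/5 (U = -⅘ + 303 = 1511/5 ≈ 302.20)
u(E, Z) = -36 + E (u(E, Z) = E - 36 = -36 + E)
(u(8, 33) + 563)*(1211 + U) = ((-36 + 8) + 563)*(1211 + 1511/5) = (-28 + 563)*(7566/5) = 535*(7566/5) = 809562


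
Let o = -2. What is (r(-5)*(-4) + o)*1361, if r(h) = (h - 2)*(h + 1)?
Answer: -155154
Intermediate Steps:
r(h) = (1 + h)*(-2 + h) (r(h) = (-2 + h)*(1 + h) = (1 + h)*(-2 + h))
(r(-5)*(-4) + o)*1361 = ((-2 + (-5)² - 1*(-5))*(-4) - 2)*1361 = ((-2 + 25 + 5)*(-4) - 2)*1361 = (28*(-4) - 2)*1361 = (-112 - 2)*1361 = -114*1361 = -155154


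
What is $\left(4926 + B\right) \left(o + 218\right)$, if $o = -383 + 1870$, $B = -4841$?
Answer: $144925$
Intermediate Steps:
$o = 1487$
$\left(4926 + B\right) \left(o + 218\right) = \left(4926 - 4841\right) \left(1487 + 218\right) = 85 \cdot 1705 = 144925$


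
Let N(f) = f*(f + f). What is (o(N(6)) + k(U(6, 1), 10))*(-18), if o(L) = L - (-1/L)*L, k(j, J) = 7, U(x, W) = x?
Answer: -1440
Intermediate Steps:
N(f) = 2*f² (N(f) = f*(2*f) = 2*f²)
o(L) = 1 + L (o(L) = L - 1*(-1) = L + 1 = 1 + L)
(o(N(6)) + k(U(6, 1), 10))*(-18) = ((1 + 2*6²) + 7)*(-18) = ((1 + 2*36) + 7)*(-18) = ((1 + 72) + 7)*(-18) = (73 + 7)*(-18) = 80*(-18) = -1440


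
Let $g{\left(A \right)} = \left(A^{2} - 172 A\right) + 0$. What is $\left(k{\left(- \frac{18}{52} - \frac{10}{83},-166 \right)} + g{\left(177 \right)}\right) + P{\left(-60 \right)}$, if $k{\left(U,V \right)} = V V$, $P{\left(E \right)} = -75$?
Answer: $28366$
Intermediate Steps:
$k{\left(U,V \right)} = V^{2}$
$g{\left(A \right)} = A^{2} - 172 A$
$\left(k{\left(- \frac{18}{52} - \frac{10}{83},-166 \right)} + g{\left(177 \right)}\right) + P{\left(-60 \right)} = \left(\left(-166\right)^{2} + 177 \left(-172 + 177\right)\right) - 75 = \left(27556 + 177 \cdot 5\right) - 75 = \left(27556 + 885\right) - 75 = 28441 - 75 = 28366$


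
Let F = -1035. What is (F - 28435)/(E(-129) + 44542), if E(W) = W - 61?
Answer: -2105/3168 ≈ -0.66446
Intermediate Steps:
E(W) = -61 + W
(F - 28435)/(E(-129) + 44542) = (-1035 - 28435)/((-61 - 129) + 44542) = -29470/(-190 + 44542) = -29470/44352 = -29470*1/44352 = -2105/3168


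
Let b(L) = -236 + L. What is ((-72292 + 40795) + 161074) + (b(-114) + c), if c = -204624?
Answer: -75397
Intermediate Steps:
((-72292 + 40795) + 161074) + (b(-114) + c) = ((-72292 + 40795) + 161074) + ((-236 - 114) - 204624) = (-31497 + 161074) + (-350 - 204624) = 129577 - 204974 = -75397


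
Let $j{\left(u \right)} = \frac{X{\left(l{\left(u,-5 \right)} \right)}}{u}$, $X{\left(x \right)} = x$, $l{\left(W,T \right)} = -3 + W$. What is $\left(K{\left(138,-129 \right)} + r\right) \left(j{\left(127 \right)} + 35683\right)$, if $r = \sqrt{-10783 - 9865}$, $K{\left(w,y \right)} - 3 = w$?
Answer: $\frac{638992965}{127} + \frac{9063730 i \sqrt{5162}}{127} \approx 5.0314 \cdot 10^{6} + 5.1276 \cdot 10^{6} i$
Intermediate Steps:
$K{\left(w,y \right)} = 3 + w$
$r = 2 i \sqrt{5162}$ ($r = \sqrt{-20648} = 2 i \sqrt{5162} \approx 143.69 i$)
$j{\left(u \right)} = \frac{-3 + u}{u}$
$\left(K{\left(138,-129 \right)} + r\right) \left(j{\left(127 \right)} + 35683\right) = \left(\left(3 + 138\right) + 2 i \sqrt{5162}\right) \left(\frac{-3 + 127}{127} + 35683\right) = \left(141 + 2 i \sqrt{5162}\right) \left(\frac{1}{127} \cdot 124 + 35683\right) = \left(141 + 2 i \sqrt{5162}\right) \left(\frac{124}{127} + 35683\right) = \left(141 + 2 i \sqrt{5162}\right) \frac{4531865}{127} = \frac{638992965}{127} + \frac{9063730 i \sqrt{5162}}{127}$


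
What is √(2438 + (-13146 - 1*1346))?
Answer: 7*I*√246 ≈ 109.79*I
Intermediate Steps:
√(2438 + (-13146 - 1*1346)) = √(2438 + (-13146 - 1346)) = √(2438 - 14492) = √(-12054) = 7*I*√246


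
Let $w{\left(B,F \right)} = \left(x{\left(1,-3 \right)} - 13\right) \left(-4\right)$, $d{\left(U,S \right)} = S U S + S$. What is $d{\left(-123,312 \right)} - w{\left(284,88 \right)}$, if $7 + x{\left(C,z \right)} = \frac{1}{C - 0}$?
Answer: $-11973076$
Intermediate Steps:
$d{\left(U,S \right)} = S + U S^{2}$ ($d{\left(U,S \right)} = U S^{2} + S = S + U S^{2}$)
$x{\left(C,z \right)} = -7 + \frac{1}{C}$ ($x{\left(C,z \right)} = -7 + \frac{1}{C - 0} = -7 + \frac{1}{C + 0} = -7 + \frac{1}{C}$)
$w{\left(B,F \right)} = 76$ ($w{\left(B,F \right)} = \left(\left(-7 + 1^{-1}\right) - 13\right) \left(-4\right) = \left(\left(-7 + 1\right) - 13\right) \left(-4\right) = \left(-6 - 13\right) \left(-4\right) = \left(-19\right) \left(-4\right) = 76$)
$d{\left(-123,312 \right)} - w{\left(284,88 \right)} = 312 \left(1 + 312 \left(-123\right)\right) - 76 = 312 \left(1 - 38376\right) - 76 = 312 \left(-38375\right) - 76 = -11973000 - 76 = -11973076$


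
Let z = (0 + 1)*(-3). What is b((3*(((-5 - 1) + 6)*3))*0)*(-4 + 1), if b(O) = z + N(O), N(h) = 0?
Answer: 9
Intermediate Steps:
z = -3 (z = 1*(-3) = -3)
b(O) = -3 (b(O) = -3 + 0 = -3)
b((3*(((-5 - 1) + 6)*3))*0)*(-4 + 1) = -3*(-4 + 1) = -3*(-3) = 9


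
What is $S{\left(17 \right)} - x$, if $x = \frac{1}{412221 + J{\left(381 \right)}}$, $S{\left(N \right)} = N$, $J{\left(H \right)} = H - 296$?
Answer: $\frac{7009201}{412306} \approx 17.0$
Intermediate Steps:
$J{\left(H \right)} = -296 + H$
$x = \frac{1}{412306}$ ($x = \frac{1}{412221 + \left(-296 + 381\right)} = \frac{1}{412221 + 85} = \frac{1}{412306} \approx 2.4254 \cdot 10^{-6}$)
$S{\left(17 \right)} - x = 17 - \frac{1}{412306} = \frac{7009201}{412306}$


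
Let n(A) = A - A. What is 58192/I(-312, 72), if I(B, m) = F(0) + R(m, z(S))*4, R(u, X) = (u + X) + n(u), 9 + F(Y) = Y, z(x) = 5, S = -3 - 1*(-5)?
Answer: 58192/299 ≈ 194.62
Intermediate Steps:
S = 2 (S = -3 + 5 = 2)
n(A) = 0
F(Y) = -9 + Y
R(u, X) = X + u (R(u, X) = (u + X) + 0 = (X + u) + 0 = X + u)
I(B, m) = 11 + 4*m (I(B, m) = (-9 + 0) + (5 + m)*4 = -9 + (20 + 4*m) = 11 + 4*m)
58192/I(-312, 72) = 58192/(11 + 4*72) = 58192/(11 + 288) = 58192/299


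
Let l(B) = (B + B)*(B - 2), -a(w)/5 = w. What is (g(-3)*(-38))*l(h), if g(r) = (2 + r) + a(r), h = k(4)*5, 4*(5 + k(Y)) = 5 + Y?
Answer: -460845/2 ≈ -2.3042e+5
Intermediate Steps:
a(w) = -5*w
k(Y) = -15/4 + Y/4 (k(Y) = -5 + (5 + Y)/4 = -5 + (5/4 + Y/4) = -15/4 + Y/4)
h = -55/4 (h = (-15/4 + (¼)*4)*5 = (-15/4 + 1)*5 = -11/4*5 = -55/4 ≈ -13.750)
l(B) = 2*B*(-2 + B) (l(B) = (2*B)*(-2 + B) = 2*B*(-2 + B))
g(r) = 2 - 4*r (g(r) = (2 + r) - 5*r = 2 - 4*r)
(g(-3)*(-38))*l(h) = ((2 - 4*(-3))*(-38))*(2*(-55/4)*(-2 - 55/4)) = ((2 + 12)*(-38))*(2*(-55/4)*(-63/4)) = (14*(-38))*(3465/8) = -532*3465/8 = -460845/2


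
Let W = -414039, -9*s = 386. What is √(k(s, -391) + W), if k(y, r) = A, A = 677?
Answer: 71*I*√82 ≈ 642.93*I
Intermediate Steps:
s = -386/9 (s = -⅑*386 = -386/9 ≈ -42.889)
k(y, r) = 677
√(k(s, -391) + W) = √(677 - 414039) = √(-413362) = 71*I*√82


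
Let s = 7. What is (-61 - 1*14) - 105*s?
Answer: -810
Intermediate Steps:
(-61 - 1*14) - 105*s = (-61 - 1*14) - 105*7 = (-61 - 14) - 735 = -75 - 735 = -810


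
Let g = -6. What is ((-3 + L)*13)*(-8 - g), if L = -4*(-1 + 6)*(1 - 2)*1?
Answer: -442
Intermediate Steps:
L = 20 (L = -20*(-1)*1 = -4*(-5)*1 = 20*1 = 20)
((-3 + L)*13)*(-8 - g) = ((-3 + 20)*13)*(-8 - 1*(-6)) = (17*13)*(-8 + 6) = 221*(-2) = -442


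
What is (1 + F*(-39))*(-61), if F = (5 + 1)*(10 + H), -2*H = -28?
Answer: 342515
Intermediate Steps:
H = 14 (H = -½*(-28) = 14)
F = 144 (F = (5 + 1)*(10 + 14) = 6*24 = 144)
(1 + F*(-39))*(-61) = (1 + 144*(-39))*(-61) = (1 - 5616)*(-61) = -5615*(-61) = 342515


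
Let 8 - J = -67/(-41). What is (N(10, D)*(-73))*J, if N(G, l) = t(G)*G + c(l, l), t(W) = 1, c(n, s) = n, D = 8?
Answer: -342954/41 ≈ -8364.7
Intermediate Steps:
N(G, l) = G + l (N(G, l) = 1*G + l = G + l)
J = 261/41 (J = 8 - (-67)/(-41) = 8 - (-67)*(-1)/41 = 8 - 1*67/41 = 8 - 67/41 = 261/41 ≈ 6.3659)
(N(10, D)*(-73))*J = ((10 + 8)*(-73))*(261/41) = (18*(-73))*(261/41) = -1314*261/41 = -342954/41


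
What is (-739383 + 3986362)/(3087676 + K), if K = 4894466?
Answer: 3246979/7982142 ≈ 0.40678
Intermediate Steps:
(-739383 + 3986362)/(3087676 + K) = (-739383 + 3986362)/(3087676 + 4894466) = 3246979/7982142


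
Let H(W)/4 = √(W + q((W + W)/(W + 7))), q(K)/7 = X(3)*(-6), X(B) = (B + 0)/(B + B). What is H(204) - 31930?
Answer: -31930 + 4*√183 ≈ -31876.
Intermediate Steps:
X(B) = ½ (X(B) = B/((2*B)) = B*(1/(2*B)) = ½)
q(K) = -21 (q(K) = 7*((½)*(-6)) = 7*(-3) = -21)
H(W) = 4*√(-21 + W) (H(W) = 4*√(W - 21) = 4*√(-21 + W))
H(204) - 31930 = 4*√(-21 + 204) - 31930 = 4*√183 - 31930 = -31930 + 4*√183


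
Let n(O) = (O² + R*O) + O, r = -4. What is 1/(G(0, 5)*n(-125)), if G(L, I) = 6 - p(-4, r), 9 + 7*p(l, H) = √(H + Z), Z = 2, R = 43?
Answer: 119/8785125 + 7*I*√2/26355375 ≈ 1.3546e-5 + 3.7562e-7*I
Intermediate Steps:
p(l, H) = -9/7 + √(2 + H)/7 (p(l, H) = -9/7 + √(H + 2)/7 = -9/7 + √(2 + H)/7)
G(L, I) = 51/7 - I*√2/7 (G(L, I) = 6 - (-9/7 + √(2 - 4)/7) = 6 - (-9/7 + √(-2)/7) = 6 - (-9/7 + (I*√2)/7) = 6 - (-9/7 + I*√2/7) = 6 + (9/7 - I*√2/7) = 51/7 - I*√2/7)
n(O) = O² + 44*O (n(O) = (O² + 43*O) + O = O² + 44*O)
1/(G(0, 5)*n(-125)) = 1/((51/7 - I*√2/7)*(-125*(44 - 125))) = 1/((51/7 - I*√2/7)*(-125*(-81))) = 1/((51/7 - I*√2/7)*10125) = 1/(516375/7 - 10125*I*√2/7)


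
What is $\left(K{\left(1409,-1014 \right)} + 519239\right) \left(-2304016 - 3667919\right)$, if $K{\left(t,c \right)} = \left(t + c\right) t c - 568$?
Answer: $3367144758401565$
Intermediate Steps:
$K{\left(t,c \right)} = -568 + c t \left(c + t\right)$ ($K{\left(t,c \right)} = \left(c + t\right) t c - 568 = t \left(c + t\right) c - 568 = c t \left(c + t\right) - 568 = -568 + c t \left(c + t\right)$)
$\left(K{\left(1409,-1014 \right)} + 519239\right) \left(-2304016 - 3667919\right) = \left(\left(-568 - 1014 \cdot 1409^{2} + 1409 \left(-1014\right)^{2}\right) + 519239\right) \left(-2304016 - 3667919\right) = \left(\left(-568 - 2013074934 + 1409 \cdot 1028196\right) + 519239\right) \left(-5971935\right) = \left(\left(-568 - 2013074934 + 1448728164\right) + 519239\right) \left(-5971935\right) = \left(-564347338 + 519239\right) \left(-5971935\right) = \left(-563828099\right) \left(-5971935\right) = 3367144758401565$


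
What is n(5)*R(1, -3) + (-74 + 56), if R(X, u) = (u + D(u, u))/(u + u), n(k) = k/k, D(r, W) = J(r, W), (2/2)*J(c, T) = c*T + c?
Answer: -37/2 ≈ -18.500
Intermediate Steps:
J(c, T) = c + T*c (J(c, T) = c*T + c = T*c + c = c + T*c)
D(r, W) = r*(1 + W)
n(k) = 1
R(X, u) = (u + u*(1 + u))/(2*u) (R(X, u) = (u + u*(1 + u))/(u + u) = (u + u*(1 + u))/((2*u)) = (u + u*(1 + u))*(1/(2*u)) = (u + u*(1 + u))/(2*u))
n(5)*R(1, -3) + (-74 + 56) = 1*(1 + (½)*(-3)) + (-74 + 56) = 1*(1 - 3/2) - 18 = 1*(-½) - 18 = -½ - 18 = -37/2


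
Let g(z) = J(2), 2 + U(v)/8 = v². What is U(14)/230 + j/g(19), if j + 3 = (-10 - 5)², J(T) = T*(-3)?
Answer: -3479/115 ≈ -30.252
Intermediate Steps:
U(v) = -16 + 8*v²
J(T) = -3*T
j = 222 (j = -3 + (-10 - 5)² = -3 + (-15)² = -3 + 225 = 222)
g(z) = -6 (g(z) = -3*2 = -6)
U(14)/230 + j/g(19) = (-16 + 8*14²)/230 + 222/(-6) = (-16 + 8*196)*(1/230) + 222*(-⅙) = (-16 + 1568)*(1/230) - 37 = 1552*(1/230) - 37 = 776/115 - 37 = -3479/115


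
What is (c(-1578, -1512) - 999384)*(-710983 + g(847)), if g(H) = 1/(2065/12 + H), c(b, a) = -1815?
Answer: 8705035933702905/12229 ≈ 7.1184e+11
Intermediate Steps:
g(H) = 1/(2065/12 + H) (g(H) = 1/(2065*(1/12) + H) = 1/(2065/12 + H))
(c(-1578, -1512) - 999384)*(-710983 + g(847)) = (-1815 - 999384)*(-710983 + 12/(2065 + 12*847)) = -1001199*(-710983 + 12/(2065 + 10164)) = -1001199*(-710983 + 12/12229) = -1001199*(-8694611095/12229) = 8705035933702905/12229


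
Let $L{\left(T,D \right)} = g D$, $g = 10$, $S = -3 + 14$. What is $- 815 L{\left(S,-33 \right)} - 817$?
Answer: $268133$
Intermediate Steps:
$S = 11$
$L{\left(T,D \right)} = 10 D$
$- 815 L{\left(S,-33 \right)} - 817 = - 815 \cdot 10 \left(-33\right) - 817 = \left(-815\right) \left(-330\right) - 817 = 268950 - 817 = 268133$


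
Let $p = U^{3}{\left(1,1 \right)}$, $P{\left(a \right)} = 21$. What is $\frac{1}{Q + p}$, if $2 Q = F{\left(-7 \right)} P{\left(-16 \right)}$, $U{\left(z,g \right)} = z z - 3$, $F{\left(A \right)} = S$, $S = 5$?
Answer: $\frac{2}{89} \approx 0.022472$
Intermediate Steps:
$F{\left(A \right)} = 5$
$U{\left(z,g \right)} = -3 + z^{2}$ ($U{\left(z,g \right)} = z^{2} - 3 = -3 + z^{2}$)
$p = -8$ ($p = \left(-3 + 1^{2}\right)^{3} = \left(-3 + 1\right)^{3} = \left(-2\right)^{3} = -8$)
$Q = \frac{105}{2}$ ($Q = \frac{5 \cdot 21}{2} = \frac{1}{2} \cdot 105 = \frac{105}{2} \approx 52.5$)
$\frac{1}{Q + p} = \frac{1}{\frac{105}{2} - 8} = \frac{1}{\frac{89}{2}} = \frac{2}{89}$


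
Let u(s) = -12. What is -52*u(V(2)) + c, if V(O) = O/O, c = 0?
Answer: 624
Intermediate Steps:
V(O) = 1
-52*u(V(2)) + c = -52*(-12) + 0 = 624 + 0 = 624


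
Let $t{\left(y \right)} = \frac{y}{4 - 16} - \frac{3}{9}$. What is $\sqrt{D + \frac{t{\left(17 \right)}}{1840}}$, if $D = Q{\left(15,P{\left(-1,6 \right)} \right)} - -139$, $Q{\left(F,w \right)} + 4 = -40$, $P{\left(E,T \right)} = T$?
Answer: $\frac{\sqrt{80407195}}{920} \approx 9.7467$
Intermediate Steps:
$t{\left(y \right)} = - \frac{1}{3} - \frac{y}{12}$ ($t{\left(y \right)} = \frac{y}{-12} - \frac{1}{3} = y \left(- \frac{1}{12}\right) - \frac{1}{3} = - \frac{y}{12} - \frac{1}{3} = - \frac{1}{3} - \frac{y}{12}$)
$Q{\left(F,w \right)} = -44$ ($Q{\left(F,w \right)} = -4 - 40 = -44$)
$D = 95$ ($D = -44 - -139 = -44 + 139 = 95$)
$\sqrt{D + \frac{t{\left(17 \right)}}{1840}} = \sqrt{95 + \frac{- \frac{1}{3} - \frac{17}{12}}{1840}} = \sqrt{95 + \left(- \frac{1}{3} - \frac{17}{12}\right) \frac{1}{1840}} = \sqrt{95 - \frac{7}{7360}} = \sqrt{\frac{699193}{7360}} = \frac{\sqrt{80407195}}{920}$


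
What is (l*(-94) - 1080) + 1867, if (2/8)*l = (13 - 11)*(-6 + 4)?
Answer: 2291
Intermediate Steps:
l = -16 (l = 4*((13 - 11)*(-6 + 4)) = 4*(2*(-2)) = 4*(-4) = -16)
(l*(-94) - 1080) + 1867 = (-16*(-94) - 1080) + 1867 = (1504 - 1080) + 1867 = 424 + 1867 = 2291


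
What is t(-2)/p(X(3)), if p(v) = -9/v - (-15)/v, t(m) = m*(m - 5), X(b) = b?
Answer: 7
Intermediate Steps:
t(m) = m*(-5 + m)
p(v) = 6/v (p(v) = -9/v + 15/v = 6/v)
t(-2)/p(X(3)) = (-2*(-5 - 2))/((6/3)) = (-2*(-7))/((6*(⅓))) = 14/2 = 14*(½) = 7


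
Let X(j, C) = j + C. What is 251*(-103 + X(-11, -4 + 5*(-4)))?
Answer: -34638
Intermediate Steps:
X(j, C) = C + j
251*(-103 + X(-11, -4 + 5*(-4))) = 251*(-103 + ((-4 + 5*(-4)) - 11)) = 251*(-103 + ((-4 - 20) - 11)) = 251*(-103 + (-24 - 11)) = 251*(-103 - 35) = 251*(-138) = -34638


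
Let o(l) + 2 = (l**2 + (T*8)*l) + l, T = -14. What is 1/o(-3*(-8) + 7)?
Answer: -1/2482 ≈ -0.00040290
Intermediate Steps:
o(l) = -2 + l**2 - 111*l (o(l) = -2 + ((l**2 + (-14*8)*l) + l) = -2 + ((l**2 - 112*l) + l) = -2 + (l**2 - 111*l) = -2 + l**2 - 111*l)
1/o(-3*(-8) + 7) = 1/(-2 + (-3*(-8) + 7)**2 - 111*(-3*(-8) + 7)) = 1/(-2 + (24 + 7)**2 - 111*(24 + 7)) = 1/(-2 + 31**2 - 111*31) = 1/(-2 + 961 - 3441) = 1/(-2482) = -1/2482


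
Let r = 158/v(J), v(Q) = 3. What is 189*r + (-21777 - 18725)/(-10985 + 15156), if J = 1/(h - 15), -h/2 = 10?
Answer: 41477632/4171 ≈ 9944.3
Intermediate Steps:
h = -20 (h = -2*10 = -20)
J = -1/35 (J = 1/(-20 - 15) = 1/(-35) = -1/35 ≈ -0.028571)
r = 158/3 ≈ 52.667
189*r + (-21777 - 18725)/(-10985 + 15156) = 189*(158/3) + (-21777 - 18725)/(-10985 + 15156) = 9954 - 40502/4171 = 41477632/4171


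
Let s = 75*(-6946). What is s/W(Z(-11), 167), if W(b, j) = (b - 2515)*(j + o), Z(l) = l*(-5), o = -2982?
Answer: -3473/46166 ≈ -0.075229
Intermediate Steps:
Z(l) = -5*l
s = -520950
W(b, j) = (-2982 + j)*(-2515 + b) (W(b, j) = (b - 2515)*(j - 2982) = (-2515 + b)*(-2982 + j) = (-2982 + j)*(-2515 + b))
s/W(Z(-11), 167) = -520950/(7499730 - (-14910)*(-11) - 2515*167 - 5*(-11)*167) = -520950/(7499730 - 2982*55 - 420005 + 55*167) = -520950/(7499730 - 164010 - 420005 + 9185) = -520950/6924900 = -520950*1/6924900 = -3473/46166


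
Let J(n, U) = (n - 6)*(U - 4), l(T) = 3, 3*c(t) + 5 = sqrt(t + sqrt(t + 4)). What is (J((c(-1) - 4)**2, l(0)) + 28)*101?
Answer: 3434 - 101*(17 - sqrt(-1 + sqrt(3)))**2/9 ≈ 509.02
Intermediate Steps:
c(t) = -5/3 + sqrt(t + sqrt(4 + t))/3 (c(t) = -5/3 + sqrt(t + sqrt(t + 4))/3 = -5/3 + sqrt(t + sqrt(4 + t))/3)
J(n, U) = (-6 + n)*(-4 + U)
(J((c(-1) - 4)**2, l(0)) + 28)*101 = ((24 - 6*3 - 4*((-5/3 + sqrt(-1 + sqrt(4 - 1))/3) - 4)**2 + 3*((-5/3 + sqrt(-1 + sqrt(4 - 1))/3) - 4)**2) + 28)*101 = ((24 - 18 - 4*((-5/3 + sqrt(-1 + sqrt(3))/3) - 4)**2 + 3*((-5/3 + sqrt(-1 + sqrt(3))/3) - 4)**2) + 28)*101 = ((24 - 18 - 4*(-17/3 + sqrt(-1 + sqrt(3))/3)**2 + 3*(-17/3 + sqrt(-1 + sqrt(3))/3)**2) + 28)*101 = ((6 - (-17/3 + sqrt(-1 + sqrt(3))/3)**2) + 28)*101 = (34 - (-17/3 + sqrt(-1 + sqrt(3))/3)**2)*101 = 3434 - 101*(-17/3 + sqrt(-1 + sqrt(3))/3)**2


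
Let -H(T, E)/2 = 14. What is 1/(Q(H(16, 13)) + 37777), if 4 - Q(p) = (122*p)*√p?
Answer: 37781/1754137529 - 6832*I*√7/1754137529 ≈ 2.1538e-5 - 1.0305e-5*I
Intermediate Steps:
H(T, E) = -28 (H(T, E) = -2*14 = -28)
Q(p) = 4 - 122*p^(3/2) (Q(p) = 4 - 122*p*√p = 4 - 122*p^(3/2))
1/(Q(H(16, 13)) + 37777) = 1/((4 - (-6832)*I*√7) + 37777) = 1/((4 + 6832*I*√7) + 37777) = 1/(37781 + 6832*I*√7)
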